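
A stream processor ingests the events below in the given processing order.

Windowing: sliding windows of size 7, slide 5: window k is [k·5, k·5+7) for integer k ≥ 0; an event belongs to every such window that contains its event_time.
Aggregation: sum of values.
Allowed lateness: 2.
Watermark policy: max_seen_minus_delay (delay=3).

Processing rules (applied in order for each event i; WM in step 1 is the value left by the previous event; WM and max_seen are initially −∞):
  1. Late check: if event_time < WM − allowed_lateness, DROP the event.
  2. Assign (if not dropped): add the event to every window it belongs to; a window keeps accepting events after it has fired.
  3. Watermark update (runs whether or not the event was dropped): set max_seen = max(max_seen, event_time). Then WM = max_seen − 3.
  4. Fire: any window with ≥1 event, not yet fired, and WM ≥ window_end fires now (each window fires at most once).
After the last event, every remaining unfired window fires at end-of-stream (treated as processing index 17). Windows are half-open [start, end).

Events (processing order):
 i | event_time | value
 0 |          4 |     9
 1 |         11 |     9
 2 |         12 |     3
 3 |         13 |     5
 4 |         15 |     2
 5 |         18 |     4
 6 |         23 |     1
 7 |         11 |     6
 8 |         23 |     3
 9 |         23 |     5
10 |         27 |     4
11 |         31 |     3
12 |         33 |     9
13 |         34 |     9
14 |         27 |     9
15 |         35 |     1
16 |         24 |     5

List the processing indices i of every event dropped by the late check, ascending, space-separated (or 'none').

i=0 t=4 v=9: → [0,7); WM=1
i=1 t=11 v=9: → [10,17),[5,12); WM=8; [0,7) fires=9
i=2 t=12 v=3: → [10,17); WM=9
i=3 t=13 v=5: → [10,17); WM=10
i=4 t=15 v=2: → [15,22),[10,17); WM=12; [5,12) fires=9
i=5 t=18 v=4: → [15,22); WM=15
i=6 t=23 v=1: → [20,27); WM=20; [10,17) fires=19
i=7 t=11 v=6: DROP (t<20-2); WM=20
i=8 t=23 v=3: → [20,27); WM=20
i=9 t=23 v=5: → [20,27); WM=20
i=10 t=27 v=4: → [25,32); WM=24; [15,22) fires=6
i=11 t=31 v=3: → [30,37),[25,32); WM=28; [20,27) fires=9
i=12 t=33 v=9: → [30,37); WM=30
i=13 t=34 v=9: → [30,37); WM=31
i=14 t=27 v=9: DROP (t<31-2); WM=31
i=15 t=35 v=1: → [35,42),[30,37); WM=32; [25,32) fires=7
i=16 t=24 v=5: DROP (t<32-2); WM=32

7 14 16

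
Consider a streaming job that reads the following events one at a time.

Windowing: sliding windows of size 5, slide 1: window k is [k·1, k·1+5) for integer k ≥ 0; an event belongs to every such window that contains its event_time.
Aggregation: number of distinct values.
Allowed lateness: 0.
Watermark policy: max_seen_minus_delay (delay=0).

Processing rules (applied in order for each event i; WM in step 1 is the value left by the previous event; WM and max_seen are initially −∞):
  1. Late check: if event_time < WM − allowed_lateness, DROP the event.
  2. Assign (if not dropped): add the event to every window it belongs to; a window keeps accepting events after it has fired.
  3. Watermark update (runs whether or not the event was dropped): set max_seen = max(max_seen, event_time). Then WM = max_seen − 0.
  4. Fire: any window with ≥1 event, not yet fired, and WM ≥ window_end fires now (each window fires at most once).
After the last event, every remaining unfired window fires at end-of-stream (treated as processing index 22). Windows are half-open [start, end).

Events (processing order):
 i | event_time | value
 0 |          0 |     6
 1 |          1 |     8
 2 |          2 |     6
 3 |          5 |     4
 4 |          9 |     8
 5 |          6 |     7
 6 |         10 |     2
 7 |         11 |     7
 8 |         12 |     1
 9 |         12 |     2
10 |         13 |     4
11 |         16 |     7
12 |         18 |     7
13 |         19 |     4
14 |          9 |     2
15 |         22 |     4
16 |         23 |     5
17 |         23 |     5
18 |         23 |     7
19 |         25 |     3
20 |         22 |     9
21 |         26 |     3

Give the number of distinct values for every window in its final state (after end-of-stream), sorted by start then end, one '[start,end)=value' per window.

[0,5)=2 [1,6)=3 [2,7)=2 [3,8)=1 [4,9)=1 [5,10)=2 [6,11)=2 [7,12)=3 [8,13)=4 [9,14)=5 [10,15)=4 [11,16)=4 [12,17)=4 [13,18)=2 [14,19)=1 [15,20)=2 [16,21)=2 [17,22)=2 [18,23)=2 [19,24)=3 [20,25)=3 [21,26)=4 [22,27)=4 [23,28)=3 [24,29)=1 [25,30)=1 [26,31)=1

i=0 t=0 v=6: → [0,5); WM=0
i=1 t=1 v=8: → [1,6),[0,5); WM=1
i=2 t=2 v=6: → [2,7),[1,6),[0,5); WM=2
i=3 t=5 v=4: → [5,10),[4,9),[3,8),[2,7),[1,6); WM=5; [0,5) fires=2
i=4 t=9 v=8: → [9,14),[8,13),[7,12),[6,11),[5,10); WM=9; [1,6) fires=3 [2,7) fires=2 [3,8) fires=1 [4,9) fires=1
i=5 t=6 v=7: DROP (t<9-0); WM=9
i=6 t=10 v=2: → [10,15),[9,14),[8,13),[7,12),[6,11); WM=10; [5,10) fires=2
i=7 t=11 v=7: → [11,16),[10,15),[9,14),[8,13),[7,12); WM=11; [6,11) fires=2
i=8 t=12 v=1: → [12,17),[11,16),[10,15),[9,14),[8,13); WM=12; [7,12) fires=3
i=9 t=12 v=2: → [12,17),[11,16),[10,15),[9,14),[8,13); WM=12
i=10 t=13 v=4: → [13,18),[12,17),[11,16),[10,15),[9,14); WM=13; [8,13) fires=4
i=11 t=16 v=7: → [16,21),[15,20),[14,19),[13,18),[12,17); WM=16; [9,14) fires=5 [10,15) fires=4 [11,16) fires=4
i=12 t=18 v=7: → [18,23),[17,22),[16,21),[15,20),[14,19); WM=18; [12,17) fires=4 [13,18) fires=2
i=13 t=19 v=4: → [19,24),[18,23),[17,22),[16,21),[15,20); WM=19; [14,19) fires=1
i=14 t=9 v=2: DROP (t<19-0); WM=19
i=15 t=22 v=4: → [22,27),[21,26),[20,25),[19,24),[18,23); WM=22; [15,20) fires=2 [16,21) fires=2 [17,22) fires=2
i=16 t=23 v=5: → [23,28),[22,27),[21,26),[20,25),[19,24); WM=23; [18,23) fires=2
i=17 t=23 v=5: → [23,28),[22,27),[21,26),[20,25),[19,24); WM=23
i=18 t=23 v=7: → [23,28),[22,27),[21,26),[20,25),[19,24); WM=23
i=19 t=25 v=3: → [25,30),[24,29),[23,28),[22,27),[21,26); WM=25; [19,24) fires=3 [20,25) fires=3
i=20 t=22 v=9: DROP (t<25-0); WM=25
i=21 t=26 v=3: → [26,31),[25,30),[24,29),[23,28),[22,27); WM=26; [21,26) fires=4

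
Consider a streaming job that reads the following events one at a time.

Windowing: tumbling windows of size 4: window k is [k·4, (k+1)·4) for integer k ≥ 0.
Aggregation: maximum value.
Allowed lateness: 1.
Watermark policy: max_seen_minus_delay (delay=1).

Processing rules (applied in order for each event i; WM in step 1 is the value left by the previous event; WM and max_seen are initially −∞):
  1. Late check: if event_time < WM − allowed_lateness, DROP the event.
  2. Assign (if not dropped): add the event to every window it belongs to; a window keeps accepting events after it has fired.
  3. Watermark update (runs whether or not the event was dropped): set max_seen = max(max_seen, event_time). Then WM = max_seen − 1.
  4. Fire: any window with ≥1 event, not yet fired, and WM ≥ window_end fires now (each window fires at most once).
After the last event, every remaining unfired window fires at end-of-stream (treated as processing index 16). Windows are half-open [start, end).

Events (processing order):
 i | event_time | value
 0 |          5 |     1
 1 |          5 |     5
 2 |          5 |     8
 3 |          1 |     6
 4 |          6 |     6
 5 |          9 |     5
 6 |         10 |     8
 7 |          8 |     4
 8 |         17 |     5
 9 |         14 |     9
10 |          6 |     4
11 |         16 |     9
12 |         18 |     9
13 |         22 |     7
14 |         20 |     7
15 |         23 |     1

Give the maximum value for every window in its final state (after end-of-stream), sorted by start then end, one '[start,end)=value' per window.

i=0 t=5 v=1: → [4,8); WM=4
i=1 t=5 v=5: → [4,8); WM=4
i=2 t=5 v=8: → [4,8); WM=4
i=3 t=1 v=6: DROP (t<4-1); WM=4
i=4 t=6 v=6: → [4,8); WM=5
i=5 t=9 v=5: → [8,12); WM=8; [4,8) fires=8
i=6 t=10 v=8: → [8,12); WM=9
i=7 t=8 v=4: → [8,12); WM=9
i=8 t=17 v=5: → [16,20); WM=16; [8,12) fires=8
i=9 t=14 v=9: DROP (t<16-1); WM=16
i=10 t=6 v=4: DROP (t<16-1); WM=16
i=11 t=16 v=9: → [16,20); WM=16
i=12 t=18 v=9: → [16,20); WM=17
i=13 t=22 v=7: → [20,24); WM=21; [16,20) fires=9
i=14 t=20 v=7: → [20,24); WM=21
i=15 t=23 v=1: → [20,24); WM=22

[4,8)=8 [8,12)=8 [16,20)=9 [20,24)=7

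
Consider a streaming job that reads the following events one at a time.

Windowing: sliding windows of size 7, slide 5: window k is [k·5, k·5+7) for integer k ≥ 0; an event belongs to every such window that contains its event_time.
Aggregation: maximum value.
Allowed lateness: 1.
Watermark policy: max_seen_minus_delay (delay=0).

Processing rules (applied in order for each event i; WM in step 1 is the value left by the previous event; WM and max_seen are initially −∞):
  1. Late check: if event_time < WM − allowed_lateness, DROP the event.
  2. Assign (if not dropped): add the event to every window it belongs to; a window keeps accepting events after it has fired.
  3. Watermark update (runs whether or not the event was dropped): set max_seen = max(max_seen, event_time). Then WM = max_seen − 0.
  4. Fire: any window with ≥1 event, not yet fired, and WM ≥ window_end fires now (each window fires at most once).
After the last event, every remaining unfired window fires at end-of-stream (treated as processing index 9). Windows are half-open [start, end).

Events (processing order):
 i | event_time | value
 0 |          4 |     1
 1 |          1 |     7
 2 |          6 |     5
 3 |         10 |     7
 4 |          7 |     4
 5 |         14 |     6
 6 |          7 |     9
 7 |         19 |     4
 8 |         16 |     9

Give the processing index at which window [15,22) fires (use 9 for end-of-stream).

i=0 t=4 v=1: → [0,7); WM=4
i=1 t=1 v=7: DROP (t<4-1); WM=4
i=2 t=6 v=5: → [5,12),[0,7); WM=6
i=3 t=10 v=7: → [10,17),[5,12); WM=10; [0,7) fires=5
i=4 t=7 v=4: DROP (t<10-1); WM=10
i=5 t=14 v=6: → [10,17); WM=14; [5,12) fires=7
i=6 t=7 v=9: DROP (t<14-1); WM=14
i=7 t=19 v=4: → [15,22); WM=19; [10,17) fires=7
i=8 t=16 v=9: DROP (t<19-1); WM=19

9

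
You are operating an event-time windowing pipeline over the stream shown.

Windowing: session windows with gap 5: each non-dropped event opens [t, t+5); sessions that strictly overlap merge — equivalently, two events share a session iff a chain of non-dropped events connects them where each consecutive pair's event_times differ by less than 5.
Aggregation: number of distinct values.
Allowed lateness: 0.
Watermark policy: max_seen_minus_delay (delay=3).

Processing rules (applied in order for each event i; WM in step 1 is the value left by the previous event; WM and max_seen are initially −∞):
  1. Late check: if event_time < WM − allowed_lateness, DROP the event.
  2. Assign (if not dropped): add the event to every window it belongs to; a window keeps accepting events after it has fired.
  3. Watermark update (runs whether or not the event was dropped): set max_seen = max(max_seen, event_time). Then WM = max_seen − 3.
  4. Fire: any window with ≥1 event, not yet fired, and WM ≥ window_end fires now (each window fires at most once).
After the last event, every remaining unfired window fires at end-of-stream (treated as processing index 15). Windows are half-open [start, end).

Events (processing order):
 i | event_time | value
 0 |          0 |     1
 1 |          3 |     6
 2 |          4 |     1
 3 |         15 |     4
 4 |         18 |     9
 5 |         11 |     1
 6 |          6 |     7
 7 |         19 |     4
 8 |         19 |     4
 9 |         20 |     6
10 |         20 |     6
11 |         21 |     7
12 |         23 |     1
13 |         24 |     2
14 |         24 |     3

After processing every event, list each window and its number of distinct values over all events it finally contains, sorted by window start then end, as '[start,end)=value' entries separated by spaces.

[0,9)=2 [15,29)=7

i=0 t=0 v=1: → [0,5); WM=-3
i=1 t=3 v=6: → [0,8); WM=0
i=2 t=4 v=1: → [0,9); WM=1
i=3 t=15 v=4: → [15,20); WM=12
i=4 t=18 v=9: → [15,23); WM=15
i=5 t=11 v=1: DROP (t<15-0); WM=15
i=6 t=6 v=7: DROP (t<15-0); WM=15
i=7 t=19 v=4: → [15,24); WM=16
i=8 t=19 v=4: → [15,24); WM=16
i=9 t=20 v=6: → [15,25); WM=17
i=10 t=20 v=6: → [15,25); WM=17
i=11 t=21 v=7: → [15,26); WM=18
i=12 t=23 v=1: → [15,28); WM=20
i=13 t=24 v=2: → [15,29); WM=21
i=14 t=24 v=3: → [15,29); WM=21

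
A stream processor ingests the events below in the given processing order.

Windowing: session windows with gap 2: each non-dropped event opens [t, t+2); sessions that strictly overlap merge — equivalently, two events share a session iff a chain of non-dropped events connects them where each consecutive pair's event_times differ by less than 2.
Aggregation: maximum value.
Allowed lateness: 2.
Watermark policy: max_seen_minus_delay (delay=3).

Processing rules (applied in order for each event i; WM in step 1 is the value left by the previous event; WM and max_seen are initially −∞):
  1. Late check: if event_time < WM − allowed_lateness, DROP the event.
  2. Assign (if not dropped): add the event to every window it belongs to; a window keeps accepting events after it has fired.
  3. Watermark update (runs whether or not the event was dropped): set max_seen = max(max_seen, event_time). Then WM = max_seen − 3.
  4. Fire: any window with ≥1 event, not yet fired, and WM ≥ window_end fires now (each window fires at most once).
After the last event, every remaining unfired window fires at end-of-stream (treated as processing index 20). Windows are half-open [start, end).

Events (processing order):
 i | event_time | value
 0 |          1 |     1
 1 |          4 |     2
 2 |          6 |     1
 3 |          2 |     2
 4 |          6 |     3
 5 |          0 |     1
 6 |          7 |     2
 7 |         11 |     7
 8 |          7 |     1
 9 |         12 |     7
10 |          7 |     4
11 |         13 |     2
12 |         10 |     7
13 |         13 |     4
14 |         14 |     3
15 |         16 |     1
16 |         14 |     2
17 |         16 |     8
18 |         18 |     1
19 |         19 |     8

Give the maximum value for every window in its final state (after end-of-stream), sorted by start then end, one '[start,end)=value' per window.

i=0 t=1 v=1: → [1,3); WM=-2
i=1 t=4 v=2: → [4,6); WM=1
i=2 t=6 v=1: → [6,8); WM=3
i=3 t=2 v=2: → [1,4); WM=3
i=4 t=6 v=3: → [6,8); WM=3
i=5 t=0 v=1: DROP (t<3-2); WM=3
i=6 t=7 v=2: → [6,9); WM=4
i=7 t=11 v=7: → [11,13); WM=8
i=8 t=7 v=1: → [6,9); WM=8
i=9 t=12 v=7: → [11,14); WM=9
i=10 t=7 v=4: → [6,9); WM=9
i=11 t=13 v=2: → [11,15); WM=10
i=12 t=10 v=7: → [10,15); WM=10
i=13 t=13 v=4: → [10,15); WM=10
i=14 t=14 v=3: → [10,16); WM=11
i=15 t=16 v=1: → [16,18); WM=13
i=16 t=14 v=2: → [10,16); WM=13
i=17 t=16 v=8: → [16,18); WM=13
i=18 t=18 v=1: → [18,20); WM=15
i=19 t=19 v=8: → [18,21); WM=16

[1,4)=2 [4,6)=2 [6,9)=4 [10,16)=7 [16,18)=8 [18,21)=8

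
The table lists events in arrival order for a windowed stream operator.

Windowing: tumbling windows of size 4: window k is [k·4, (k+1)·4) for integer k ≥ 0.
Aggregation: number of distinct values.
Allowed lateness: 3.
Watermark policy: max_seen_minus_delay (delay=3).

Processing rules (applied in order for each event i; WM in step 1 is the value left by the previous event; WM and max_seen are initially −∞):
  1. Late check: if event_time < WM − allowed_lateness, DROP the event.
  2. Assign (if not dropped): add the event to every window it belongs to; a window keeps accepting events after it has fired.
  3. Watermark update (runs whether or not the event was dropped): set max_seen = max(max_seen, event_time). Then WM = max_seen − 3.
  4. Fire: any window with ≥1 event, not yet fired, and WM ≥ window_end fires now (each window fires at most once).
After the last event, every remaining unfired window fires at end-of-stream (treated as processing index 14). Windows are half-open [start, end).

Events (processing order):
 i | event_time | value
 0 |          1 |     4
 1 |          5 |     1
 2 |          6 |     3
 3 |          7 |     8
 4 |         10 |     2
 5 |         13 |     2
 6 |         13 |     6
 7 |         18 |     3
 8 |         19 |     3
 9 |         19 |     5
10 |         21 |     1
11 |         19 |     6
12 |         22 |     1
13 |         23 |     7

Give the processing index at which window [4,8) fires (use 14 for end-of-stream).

i=0 t=1 v=4: → [0,4); WM=-2
i=1 t=5 v=1: → [4,8); WM=2
i=2 t=6 v=3: → [4,8); WM=3
i=3 t=7 v=8: → [4,8); WM=4; [0,4) fires=1
i=4 t=10 v=2: → [8,12); WM=7
i=5 t=13 v=2: → [12,16); WM=10; [4,8) fires=3
i=6 t=13 v=6: → [12,16); WM=10
i=7 t=18 v=3: → [16,20); WM=15; [8,12) fires=1
i=8 t=19 v=3: → [16,20); WM=16; [12,16) fires=2
i=9 t=19 v=5: → [16,20); WM=16
i=10 t=21 v=1: → [20,24); WM=18
i=11 t=19 v=6: → [16,20); WM=18
i=12 t=22 v=1: → [20,24); WM=19
i=13 t=23 v=7: → [20,24); WM=20; [16,20) fires=3

5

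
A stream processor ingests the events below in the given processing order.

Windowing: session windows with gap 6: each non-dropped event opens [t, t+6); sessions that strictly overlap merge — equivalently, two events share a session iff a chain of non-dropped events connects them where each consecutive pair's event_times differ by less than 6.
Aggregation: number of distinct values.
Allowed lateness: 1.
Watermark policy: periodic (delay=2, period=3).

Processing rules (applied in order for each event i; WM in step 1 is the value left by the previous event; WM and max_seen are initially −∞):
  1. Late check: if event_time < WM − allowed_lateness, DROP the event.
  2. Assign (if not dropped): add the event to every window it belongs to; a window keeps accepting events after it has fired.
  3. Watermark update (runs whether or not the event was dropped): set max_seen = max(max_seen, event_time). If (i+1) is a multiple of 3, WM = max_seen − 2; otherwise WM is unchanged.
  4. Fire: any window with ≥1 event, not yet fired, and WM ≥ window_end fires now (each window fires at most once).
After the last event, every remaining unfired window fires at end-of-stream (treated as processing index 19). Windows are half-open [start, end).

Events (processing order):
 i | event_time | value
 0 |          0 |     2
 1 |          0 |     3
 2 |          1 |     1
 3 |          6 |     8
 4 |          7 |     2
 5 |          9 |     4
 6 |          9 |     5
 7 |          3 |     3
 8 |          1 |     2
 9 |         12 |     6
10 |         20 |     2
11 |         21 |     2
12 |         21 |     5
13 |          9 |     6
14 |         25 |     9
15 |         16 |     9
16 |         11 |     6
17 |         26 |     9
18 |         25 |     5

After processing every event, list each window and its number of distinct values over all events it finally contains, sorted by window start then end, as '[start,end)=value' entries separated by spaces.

[0,18)=7 [20,32)=3

i=0 t=0 v=2: → [0,6); WM=−∞
i=1 t=0 v=3: → [0,6); WM=−∞
i=2 t=1 v=1: → [0,7); WM=-1
i=3 t=6 v=8: → [0,12); WM=-1
i=4 t=7 v=2: → [0,13); WM=-1
i=5 t=9 v=4: → [0,15); WM=7
i=6 t=9 v=5: → [0,15); WM=7
i=7 t=3 v=3: DROP (t<7-1); WM=7
i=8 t=1 v=2: DROP (t<7-1); WM=7
i=9 t=12 v=6: → [0,18); WM=7
i=10 t=20 v=2: → [20,26); WM=7
i=11 t=21 v=2: → [20,27); WM=19
i=12 t=21 v=5: → [20,27); WM=19
i=13 t=9 v=6: DROP (t<19-1); WM=19
i=14 t=25 v=9: → [20,31); WM=23
i=15 t=16 v=9: DROP (t<23-1); WM=23
i=16 t=11 v=6: DROP (t<23-1); WM=23
i=17 t=26 v=9: → [20,32); WM=24
i=18 t=25 v=5: → [20,32); WM=24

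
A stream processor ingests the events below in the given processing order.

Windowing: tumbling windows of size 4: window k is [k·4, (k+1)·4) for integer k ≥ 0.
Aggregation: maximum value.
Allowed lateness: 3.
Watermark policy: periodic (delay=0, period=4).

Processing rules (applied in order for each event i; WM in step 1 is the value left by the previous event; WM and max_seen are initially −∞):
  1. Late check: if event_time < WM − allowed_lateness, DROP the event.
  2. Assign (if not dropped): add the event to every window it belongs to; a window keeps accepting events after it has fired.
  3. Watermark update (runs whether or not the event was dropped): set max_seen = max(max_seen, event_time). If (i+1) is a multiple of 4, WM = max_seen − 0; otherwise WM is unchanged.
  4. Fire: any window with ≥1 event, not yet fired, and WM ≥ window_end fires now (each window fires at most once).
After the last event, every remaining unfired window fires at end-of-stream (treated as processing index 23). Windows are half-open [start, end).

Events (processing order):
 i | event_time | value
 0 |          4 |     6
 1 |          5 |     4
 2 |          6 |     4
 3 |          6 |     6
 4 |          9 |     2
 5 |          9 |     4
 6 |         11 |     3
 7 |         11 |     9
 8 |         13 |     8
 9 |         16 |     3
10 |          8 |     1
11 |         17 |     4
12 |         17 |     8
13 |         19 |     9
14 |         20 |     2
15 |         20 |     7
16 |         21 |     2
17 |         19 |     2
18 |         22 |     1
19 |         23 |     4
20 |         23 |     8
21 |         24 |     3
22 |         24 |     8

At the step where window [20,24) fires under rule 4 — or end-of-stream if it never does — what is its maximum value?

i=0 t=4 v=6: → [4,8); WM=−∞
i=1 t=5 v=4: → [4,8); WM=−∞
i=2 t=6 v=4: → [4,8); WM=−∞
i=3 t=6 v=6: → [4,8); WM=6
i=4 t=9 v=2: → [8,12); WM=6
i=5 t=9 v=4: → [8,12); WM=6
i=6 t=11 v=3: → [8,12); WM=6
i=7 t=11 v=9: → [8,12); WM=11; [4,8) fires=6
i=8 t=13 v=8: → [12,16); WM=11
i=9 t=16 v=3: → [16,20); WM=11
i=10 t=8 v=1: → [8,12); WM=11
i=11 t=17 v=4: → [16,20); WM=17; [8,12) fires=9 [12,16) fires=8
i=12 t=17 v=8: → [16,20); WM=17
i=13 t=19 v=9: → [16,20); WM=17
i=14 t=20 v=2: → [20,24); WM=17
i=15 t=20 v=7: → [20,24); WM=20; [16,20) fires=9
i=16 t=21 v=2: → [20,24); WM=20
i=17 t=19 v=2: → [16,20); WM=20
i=18 t=22 v=1: → [20,24); WM=20
i=19 t=23 v=4: → [20,24); WM=23
i=20 t=23 v=8: → [20,24); WM=23
i=21 t=24 v=3: → [24,28); WM=23
i=22 t=24 v=8: → [24,28); WM=23

8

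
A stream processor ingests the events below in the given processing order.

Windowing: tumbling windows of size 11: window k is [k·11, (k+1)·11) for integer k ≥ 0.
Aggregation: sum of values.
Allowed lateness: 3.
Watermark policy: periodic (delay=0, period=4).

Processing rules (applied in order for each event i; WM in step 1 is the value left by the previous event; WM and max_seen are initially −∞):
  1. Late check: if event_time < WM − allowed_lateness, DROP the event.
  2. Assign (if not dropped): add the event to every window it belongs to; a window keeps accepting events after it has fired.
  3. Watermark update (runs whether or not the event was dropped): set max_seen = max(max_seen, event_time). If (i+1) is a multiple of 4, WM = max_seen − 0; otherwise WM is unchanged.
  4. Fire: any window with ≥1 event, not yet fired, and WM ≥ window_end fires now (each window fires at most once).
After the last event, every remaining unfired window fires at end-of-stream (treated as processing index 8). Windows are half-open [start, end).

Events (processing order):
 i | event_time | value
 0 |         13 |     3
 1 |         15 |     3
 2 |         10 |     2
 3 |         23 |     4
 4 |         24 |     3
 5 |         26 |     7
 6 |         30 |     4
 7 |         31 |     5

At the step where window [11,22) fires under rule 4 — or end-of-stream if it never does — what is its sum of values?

i=0 t=13 v=3: → [11,22); WM=−∞
i=1 t=15 v=3: → [11,22); WM=−∞
i=2 t=10 v=2: → [0,11); WM=−∞
i=3 t=23 v=4: → [22,33); WM=23; [0,11) fires=2 [11,22) fires=6
i=4 t=24 v=3: → [22,33); WM=23
i=5 t=26 v=7: → [22,33); WM=23
i=6 t=30 v=4: → [22,33); WM=23
i=7 t=31 v=5: → [22,33); WM=31

6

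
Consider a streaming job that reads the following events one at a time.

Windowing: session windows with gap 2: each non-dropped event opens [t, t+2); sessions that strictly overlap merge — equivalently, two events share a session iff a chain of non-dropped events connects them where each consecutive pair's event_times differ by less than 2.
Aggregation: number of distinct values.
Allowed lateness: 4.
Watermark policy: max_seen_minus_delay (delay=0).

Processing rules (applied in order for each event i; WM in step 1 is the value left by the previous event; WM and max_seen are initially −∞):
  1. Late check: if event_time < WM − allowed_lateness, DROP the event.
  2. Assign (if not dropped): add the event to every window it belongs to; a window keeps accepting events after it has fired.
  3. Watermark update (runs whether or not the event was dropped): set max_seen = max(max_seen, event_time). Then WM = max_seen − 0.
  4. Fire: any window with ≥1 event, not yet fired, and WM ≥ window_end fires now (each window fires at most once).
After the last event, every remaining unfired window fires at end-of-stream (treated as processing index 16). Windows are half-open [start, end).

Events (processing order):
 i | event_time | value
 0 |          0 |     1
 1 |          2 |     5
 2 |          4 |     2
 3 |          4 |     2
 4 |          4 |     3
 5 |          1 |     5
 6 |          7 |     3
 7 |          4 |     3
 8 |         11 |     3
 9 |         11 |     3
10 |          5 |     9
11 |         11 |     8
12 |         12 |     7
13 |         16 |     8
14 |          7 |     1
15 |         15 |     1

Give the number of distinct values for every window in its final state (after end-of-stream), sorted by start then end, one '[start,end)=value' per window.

[0,4)=2 [4,6)=2 [7,9)=1 [11,14)=3 [15,18)=2

i=0 t=0 v=1: → [0,2); WM=0
i=1 t=2 v=5: → [2,4); WM=2
i=2 t=4 v=2: → [4,6); WM=4
i=3 t=4 v=2: → [4,6); WM=4
i=4 t=4 v=3: → [4,6); WM=4
i=5 t=1 v=5: → [0,4); WM=4
i=6 t=7 v=3: → [7,9); WM=7
i=7 t=4 v=3: → [4,6); WM=7
i=8 t=11 v=3: → [11,13); WM=11
i=9 t=11 v=3: → [11,13); WM=11
i=10 t=5 v=9: DROP (t<11-4); WM=11
i=11 t=11 v=8: → [11,13); WM=11
i=12 t=12 v=7: → [11,14); WM=12
i=13 t=16 v=8: → [16,18); WM=16
i=14 t=7 v=1: DROP (t<16-4); WM=16
i=15 t=15 v=1: → [15,18); WM=16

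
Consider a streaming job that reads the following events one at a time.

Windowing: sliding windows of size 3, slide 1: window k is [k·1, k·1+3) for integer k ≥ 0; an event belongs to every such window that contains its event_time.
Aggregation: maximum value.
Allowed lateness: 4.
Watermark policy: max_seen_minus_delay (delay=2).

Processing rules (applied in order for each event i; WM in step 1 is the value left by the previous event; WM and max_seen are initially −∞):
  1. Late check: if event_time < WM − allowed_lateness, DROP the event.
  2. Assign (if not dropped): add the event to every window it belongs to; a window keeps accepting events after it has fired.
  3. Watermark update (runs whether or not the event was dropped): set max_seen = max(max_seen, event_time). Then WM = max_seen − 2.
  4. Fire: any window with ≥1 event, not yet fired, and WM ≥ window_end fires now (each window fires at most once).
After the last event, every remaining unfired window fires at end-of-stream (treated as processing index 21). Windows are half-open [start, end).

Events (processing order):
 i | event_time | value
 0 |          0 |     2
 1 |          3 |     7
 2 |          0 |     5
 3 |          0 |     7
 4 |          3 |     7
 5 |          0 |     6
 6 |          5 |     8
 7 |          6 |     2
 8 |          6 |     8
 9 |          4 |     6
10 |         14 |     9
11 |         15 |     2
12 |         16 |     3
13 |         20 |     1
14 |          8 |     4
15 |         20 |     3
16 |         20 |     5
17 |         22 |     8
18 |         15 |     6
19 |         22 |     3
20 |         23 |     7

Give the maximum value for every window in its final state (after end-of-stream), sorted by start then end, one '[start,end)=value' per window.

[0,3)=7 [1,4)=7 [2,5)=7 [3,6)=8 [4,7)=8 [5,8)=8 [6,9)=8 [12,15)=9 [13,16)=9 [14,17)=9 [15,18)=3 [16,19)=3 [18,21)=5 [19,22)=5 [20,23)=8 [21,24)=8 [22,25)=8 [23,26)=7

i=0 t=0 v=2: → [0,3); WM=-2
i=1 t=3 v=7: → [3,6),[2,5),[1,4); WM=1
i=2 t=0 v=5: → [0,3); WM=1
i=3 t=0 v=7: → [0,3); WM=1
i=4 t=3 v=7: → [3,6),[2,5),[1,4); WM=1
i=5 t=0 v=6: → [0,3); WM=1
i=6 t=5 v=8: → [5,8),[4,7),[3,6); WM=3; [0,3) fires=7
i=7 t=6 v=2: → [6,9),[5,8),[4,7); WM=4; [1,4) fires=7
i=8 t=6 v=8: → [6,9),[5,8),[4,7); WM=4
i=9 t=4 v=6: → [4,7),[3,6),[2,5); WM=4
i=10 t=14 v=9: → [14,17),[13,16),[12,15); WM=12; [2,5) fires=7 [3,6) fires=8 [4,7) fires=8 [5,8) fires=8 [6,9) fires=8
i=11 t=15 v=2: → [15,18),[14,17),[13,16); WM=13
i=12 t=16 v=3: → [16,19),[15,18),[14,17); WM=14
i=13 t=20 v=1: → [20,23),[19,22),[18,21); WM=18; [12,15) fires=9 [13,16) fires=9 [14,17) fires=9 [15,18) fires=3
i=14 t=8 v=4: DROP (t<18-4); WM=18
i=15 t=20 v=3: → [20,23),[19,22),[18,21); WM=18
i=16 t=20 v=5: → [20,23),[19,22),[18,21); WM=18
i=17 t=22 v=8: → [22,25),[21,24),[20,23); WM=20; [16,19) fires=3
i=18 t=15 v=6: DROP (t<20-4); WM=20
i=19 t=22 v=3: → [22,25),[21,24),[20,23); WM=20
i=20 t=23 v=7: → [23,26),[22,25),[21,24); WM=21; [18,21) fires=5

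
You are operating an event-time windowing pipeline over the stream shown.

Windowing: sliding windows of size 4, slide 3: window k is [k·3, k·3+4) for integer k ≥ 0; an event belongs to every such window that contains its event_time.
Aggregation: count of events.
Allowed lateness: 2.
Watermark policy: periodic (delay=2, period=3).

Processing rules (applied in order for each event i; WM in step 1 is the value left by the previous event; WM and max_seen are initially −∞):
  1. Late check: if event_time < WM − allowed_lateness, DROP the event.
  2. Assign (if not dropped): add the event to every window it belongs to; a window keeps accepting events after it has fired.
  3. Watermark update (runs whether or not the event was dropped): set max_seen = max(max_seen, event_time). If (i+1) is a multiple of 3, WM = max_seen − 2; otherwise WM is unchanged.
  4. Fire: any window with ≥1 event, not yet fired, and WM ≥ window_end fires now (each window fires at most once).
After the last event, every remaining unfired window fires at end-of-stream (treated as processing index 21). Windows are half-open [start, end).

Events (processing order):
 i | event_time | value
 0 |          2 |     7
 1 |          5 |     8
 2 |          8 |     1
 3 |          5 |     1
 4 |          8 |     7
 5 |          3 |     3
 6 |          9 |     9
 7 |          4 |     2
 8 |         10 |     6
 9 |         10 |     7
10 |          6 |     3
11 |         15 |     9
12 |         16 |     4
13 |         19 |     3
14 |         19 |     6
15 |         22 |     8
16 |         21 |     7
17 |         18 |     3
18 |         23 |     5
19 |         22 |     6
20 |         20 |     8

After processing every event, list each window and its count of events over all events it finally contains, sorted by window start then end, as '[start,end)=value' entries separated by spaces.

[0,4)=1 [3,7)=4 [6,10)=4 [9,13)=3 [12,16)=1 [15,19)=3 [18,22)=5 [21,25)=4

i=0 t=2 v=7: → [0,4); WM=−∞
i=1 t=5 v=8: → [3,7); WM=−∞
i=2 t=8 v=1: → [6,10); WM=6; [0,4) fires=1
i=3 t=5 v=1: → [3,7); WM=6
i=4 t=8 v=7: → [6,10); WM=6
i=5 t=3 v=3: DROP (t<6-2); WM=6
i=6 t=9 v=9: → [9,13),[6,10); WM=6
i=7 t=4 v=2: → [3,7); WM=6
i=8 t=10 v=6: → [9,13); WM=8; [3,7) fires=3
i=9 t=10 v=7: → [9,13); WM=8
i=10 t=6 v=3: → [6,10),[3,7); WM=8
i=11 t=15 v=9: → [15,19),[12,16); WM=13; [6,10) fires=4 [9,13) fires=3
i=12 t=16 v=4: → [15,19); WM=13
i=13 t=19 v=3: → [18,22); WM=13
i=14 t=19 v=6: → [18,22); WM=17; [12,16) fires=1
i=15 t=22 v=8: → [21,25); WM=17
i=16 t=21 v=7: → [21,25),[18,22); WM=17
i=17 t=18 v=3: → [18,22),[15,19); WM=20; [15,19) fires=3
i=18 t=23 v=5: → [21,25); WM=20
i=19 t=22 v=6: → [21,25); WM=20
i=20 t=20 v=8: → [18,22); WM=21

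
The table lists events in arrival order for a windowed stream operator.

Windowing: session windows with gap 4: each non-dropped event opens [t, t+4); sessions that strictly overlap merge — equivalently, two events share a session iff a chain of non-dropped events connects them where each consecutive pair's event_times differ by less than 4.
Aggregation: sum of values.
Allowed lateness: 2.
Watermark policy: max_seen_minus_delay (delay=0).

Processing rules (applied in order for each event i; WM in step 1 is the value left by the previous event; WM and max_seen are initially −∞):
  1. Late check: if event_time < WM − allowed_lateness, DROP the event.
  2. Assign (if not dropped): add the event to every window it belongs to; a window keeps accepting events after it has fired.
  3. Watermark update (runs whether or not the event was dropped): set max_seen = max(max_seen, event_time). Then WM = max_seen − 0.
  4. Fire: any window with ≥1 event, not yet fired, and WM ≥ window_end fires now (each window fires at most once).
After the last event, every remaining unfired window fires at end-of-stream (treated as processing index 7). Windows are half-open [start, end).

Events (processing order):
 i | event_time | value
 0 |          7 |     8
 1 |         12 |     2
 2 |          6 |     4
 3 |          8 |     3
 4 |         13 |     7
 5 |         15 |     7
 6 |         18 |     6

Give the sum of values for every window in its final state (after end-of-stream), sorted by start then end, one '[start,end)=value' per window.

i=0 t=7 v=8: → [7,11); WM=7
i=1 t=12 v=2: → [12,16); WM=12
i=2 t=6 v=4: DROP (t<12-2); WM=12
i=3 t=8 v=3: DROP (t<12-2); WM=12
i=4 t=13 v=7: → [12,17); WM=13
i=5 t=15 v=7: → [12,19); WM=15
i=6 t=18 v=6: → [12,22); WM=18

[7,11)=8 [12,22)=22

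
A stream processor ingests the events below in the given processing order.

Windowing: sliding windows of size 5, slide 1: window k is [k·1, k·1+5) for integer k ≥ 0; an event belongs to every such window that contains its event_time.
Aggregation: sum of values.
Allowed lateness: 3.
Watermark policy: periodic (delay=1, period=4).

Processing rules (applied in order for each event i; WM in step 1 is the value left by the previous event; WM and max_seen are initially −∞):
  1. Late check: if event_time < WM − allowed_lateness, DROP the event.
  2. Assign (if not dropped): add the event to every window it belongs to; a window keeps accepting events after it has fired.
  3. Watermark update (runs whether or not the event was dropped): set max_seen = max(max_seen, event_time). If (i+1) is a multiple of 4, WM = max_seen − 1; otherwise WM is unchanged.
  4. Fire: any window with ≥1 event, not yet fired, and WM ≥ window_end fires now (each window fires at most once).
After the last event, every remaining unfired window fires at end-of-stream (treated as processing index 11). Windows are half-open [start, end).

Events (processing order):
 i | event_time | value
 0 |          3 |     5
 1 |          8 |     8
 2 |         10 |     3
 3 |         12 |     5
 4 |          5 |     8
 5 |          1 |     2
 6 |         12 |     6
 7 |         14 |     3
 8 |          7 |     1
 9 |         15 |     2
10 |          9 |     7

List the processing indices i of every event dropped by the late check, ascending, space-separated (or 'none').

i=0 t=3 v=5: → [3,8),[2,7),[1,6),[0,5); WM=−∞
i=1 t=8 v=8: → [8,13),[7,12),[6,11),[5,10),[4,9); WM=−∞
i=2 t=10 v=3: → [10,15),[9,14),[8,13),[7,12),[6,11); WM=−∞
i=3 t=12 v=5: → [12,17),[11,16),[10,15),[9,14),[8,13); WM=11; [0,5) fires=5 [1,6) fires=5 [2,7) fires=5 [3,8) fires=5 [4,9) fires=8 [5,10) fires=8 [6,11) fires=11
i=4 t=5 v=8: DROP (t<11-3); WM=11
i=5 t=1 v=2: DROP (t<11-3); WM=11
i=6 t=12 v=6: → [12,17),[11,16),[10,15),[9,14),[8,13); WM=11
i=7 t=14 v=3: → [14,19),[13,18),[12,17),[11,16),[10,15); WM=13; [7,12) fires=11 [8,13) fires=22
i=8 t=7 v=1: DROP (t<13-3); WM=13
i=9 t=15 v=2: → [15,20),[14,19),[13,18),[12,17),[11,16); WM=13
i=10 t=9 v=7: DROP (t<13-3); WM=13

4 5 8 10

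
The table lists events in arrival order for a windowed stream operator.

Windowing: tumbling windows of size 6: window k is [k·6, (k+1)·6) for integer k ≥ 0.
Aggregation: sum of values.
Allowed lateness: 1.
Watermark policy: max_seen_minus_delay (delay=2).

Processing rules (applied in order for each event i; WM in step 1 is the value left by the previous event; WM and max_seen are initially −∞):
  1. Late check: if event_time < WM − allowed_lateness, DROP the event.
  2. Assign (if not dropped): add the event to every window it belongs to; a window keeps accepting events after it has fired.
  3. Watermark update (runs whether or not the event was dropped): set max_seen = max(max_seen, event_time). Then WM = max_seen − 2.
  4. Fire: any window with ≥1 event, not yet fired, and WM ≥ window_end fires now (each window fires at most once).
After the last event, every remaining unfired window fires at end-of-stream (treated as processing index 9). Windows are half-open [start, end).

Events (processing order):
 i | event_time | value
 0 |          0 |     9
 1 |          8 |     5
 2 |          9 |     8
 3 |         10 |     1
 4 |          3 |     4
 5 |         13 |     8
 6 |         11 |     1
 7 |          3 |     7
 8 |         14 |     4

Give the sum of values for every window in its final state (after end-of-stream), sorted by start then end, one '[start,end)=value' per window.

[0,6)=9 [6,12)=15 [12,18)=12

i=0 t=0 v=9: → [0,6); WM=-2
i=1 t=8 v=5: → [6,12); WM=6; [0,6) fires=9
i=2 t=9 v=8: → [6,12); WM=7
i=3 t=10 v=1: → [6,12); WM=8
i=4 t=3 v=4: DROP (t<8-1); WM=8
i=5 t=13 v=8: → [12,18); WM=11
i=6 t=11 v=1: → [6,12); WM=11
i=7 t=3 v=7: DROP (t<11-1); WM=11
i=8 t=14 v=4: → [12,18); WM=12; [6,12) fires=15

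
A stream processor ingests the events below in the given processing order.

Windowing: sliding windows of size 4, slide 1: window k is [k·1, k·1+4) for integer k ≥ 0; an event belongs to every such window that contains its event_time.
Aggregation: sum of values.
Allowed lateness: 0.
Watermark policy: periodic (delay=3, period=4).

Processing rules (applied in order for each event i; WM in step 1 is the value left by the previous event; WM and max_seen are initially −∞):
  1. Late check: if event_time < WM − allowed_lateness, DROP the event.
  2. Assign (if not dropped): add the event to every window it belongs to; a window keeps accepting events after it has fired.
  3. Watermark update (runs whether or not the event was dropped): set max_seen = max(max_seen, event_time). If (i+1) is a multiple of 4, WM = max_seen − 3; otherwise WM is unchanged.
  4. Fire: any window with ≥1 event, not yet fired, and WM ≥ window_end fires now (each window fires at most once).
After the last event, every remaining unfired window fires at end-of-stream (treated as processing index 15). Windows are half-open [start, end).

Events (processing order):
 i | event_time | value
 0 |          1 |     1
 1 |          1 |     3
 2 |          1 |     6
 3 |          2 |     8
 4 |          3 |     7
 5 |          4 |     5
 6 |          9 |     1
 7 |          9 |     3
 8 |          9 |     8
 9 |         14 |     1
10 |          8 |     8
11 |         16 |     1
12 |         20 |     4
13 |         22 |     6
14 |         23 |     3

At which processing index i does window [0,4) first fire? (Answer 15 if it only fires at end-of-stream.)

i=0 t=1 v=1: → [1,5),[0,4); WM=−∞
i=1 t=1 v=3: → [1,5),[0,4); WM=−∞
i=2 t=1 v=6: → [1,5),[0,4); WM=−∞
i=3 t=2 v=8: → [2,6),[1,5),[0,4); WM=-1
i=4 t=3 v=7: → [3,7),[2,6),[1,5),[0,4); WM=-1
i=5 t=4 v=5: → [4,8),[3,7),[2,6),[1,5); WM=-1
i=6 t=9 v=1: → [9,13),[8,12),[7,11),[6,10); WM=-1
i=7 t=9 v=3: → [9,13),[8,12),[7,11),[6,10); WM=6; [0,4) fires=25 [1,5) fires=30 [2,6) fires=20
i=8 t=9 v=8: → [9,13),[8,12),[7,11),[6,10); WM=6
i=9 t=14 v=1: → [14,18),[13,17),[12,16),[11,15); WM=6
i=10 t=8 v=8: → [8,12),[7,11),[6,10),[5,9); WM=6
i=11 t=16 v=1: → [16,20),[15,19),[14,18),[13,17); WM=13; [3,7) fires=12 [4,8) fires=5 [5,9) fires=8 [6,10) fires=20 [7,11) fires=20 [8,12) fires=20 [9,13) fires=12
i=12 t=20 v=4: → [20,24),[19,23),[18,22),[17,21); WM=13
i=13 t=22 v=6: → [22,26),[21,25),[20,24),[19,23); WM=13
i=14 t=23 v=3: → [23,27),[22,26),[21,25),[20,24); WM=13

7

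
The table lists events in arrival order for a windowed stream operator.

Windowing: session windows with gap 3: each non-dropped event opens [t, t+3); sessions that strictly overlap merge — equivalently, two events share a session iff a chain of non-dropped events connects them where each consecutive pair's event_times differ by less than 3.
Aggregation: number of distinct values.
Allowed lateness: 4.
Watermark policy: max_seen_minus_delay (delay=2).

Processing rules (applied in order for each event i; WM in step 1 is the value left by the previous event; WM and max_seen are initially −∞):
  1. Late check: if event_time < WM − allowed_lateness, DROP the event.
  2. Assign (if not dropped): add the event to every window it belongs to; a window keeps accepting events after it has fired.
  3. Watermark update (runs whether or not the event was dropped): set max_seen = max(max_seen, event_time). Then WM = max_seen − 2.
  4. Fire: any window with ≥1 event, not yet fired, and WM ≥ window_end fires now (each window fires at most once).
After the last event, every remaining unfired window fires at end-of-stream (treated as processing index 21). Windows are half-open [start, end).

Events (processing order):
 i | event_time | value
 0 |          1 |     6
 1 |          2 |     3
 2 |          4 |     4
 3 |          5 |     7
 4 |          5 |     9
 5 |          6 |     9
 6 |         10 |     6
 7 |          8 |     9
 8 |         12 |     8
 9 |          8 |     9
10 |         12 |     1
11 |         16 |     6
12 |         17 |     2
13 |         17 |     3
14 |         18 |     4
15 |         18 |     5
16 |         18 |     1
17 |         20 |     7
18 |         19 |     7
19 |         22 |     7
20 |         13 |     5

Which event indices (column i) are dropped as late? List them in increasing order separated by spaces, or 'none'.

20

i=0 t=1 v=6: → [1,4); WM=-1
i=1 t=2 v=3: → [1,5); WM=0
i=2 t=4 v=4: → [1,7); WM=2
i=3 t=5 v=7: → [1,8); WM=3
i=4 t=5 v=9: → [1,8); WM=3
i=5 t=6 v=9: → [1,9); WM=4
i=6 t=10 v=6: → [10,13); WM=8
i=7 t=8 v=9: → [1,13); WM=8
i=8 t=12 v=8: → [1,15); WM=10
i=9 t=8 v=9: → [1,15); WM=10
i=10 t=12 v=1: → [1,15); WM=10
i=11 t=16 v=6: → [16,19); WM=14
i=12 t=17 v=2: → [16,20); WM=15
i=13 t=17 v=3: → [16,20); WM=15
i=14 t=18 v=4: → [16,21); WM=16
i=15 t=18 v=5: → [16,21); WM=16
i=16 t=18 v=1: → [16,21); WM=16
i=17 t=20 v=7: → [16,23); WM=18
i=18 t=19 v=7: → [16,23); WM=18
i=19 t=22 v=7: → [16,25); WM=20
i=20 t=13 v=5: DROP (t<20-4); WM=20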